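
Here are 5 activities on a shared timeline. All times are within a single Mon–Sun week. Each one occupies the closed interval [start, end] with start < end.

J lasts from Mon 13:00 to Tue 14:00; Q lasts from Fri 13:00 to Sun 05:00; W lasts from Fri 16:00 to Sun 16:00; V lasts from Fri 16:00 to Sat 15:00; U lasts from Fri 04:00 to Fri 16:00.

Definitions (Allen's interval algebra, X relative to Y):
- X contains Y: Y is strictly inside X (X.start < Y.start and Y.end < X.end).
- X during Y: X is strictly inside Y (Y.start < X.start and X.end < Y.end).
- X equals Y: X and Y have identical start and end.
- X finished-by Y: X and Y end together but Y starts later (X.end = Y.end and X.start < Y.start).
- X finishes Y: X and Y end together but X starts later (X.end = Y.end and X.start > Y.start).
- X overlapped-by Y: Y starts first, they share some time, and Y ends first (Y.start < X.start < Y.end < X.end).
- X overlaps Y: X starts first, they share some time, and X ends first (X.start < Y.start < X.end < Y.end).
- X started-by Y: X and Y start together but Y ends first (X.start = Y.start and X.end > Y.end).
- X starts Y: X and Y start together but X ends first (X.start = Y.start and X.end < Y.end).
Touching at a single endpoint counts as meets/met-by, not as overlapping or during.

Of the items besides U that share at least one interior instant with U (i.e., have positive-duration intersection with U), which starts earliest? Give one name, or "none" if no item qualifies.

Target U = [Fri 04:00, Fri 16:00].
J [Mon 13:00, Tue 14:00] → before → excluded.
Q [Fri 13:00, Sun 05:00] → overlapped-by → candidate.
V [Fri 16:00, Sat 15:00] → met-by → excluded.
W [Fri 16:00, Sun 16:00] → met-by → excluded.
Among candidates, earliest start is Fri 13:00 → Q.

Q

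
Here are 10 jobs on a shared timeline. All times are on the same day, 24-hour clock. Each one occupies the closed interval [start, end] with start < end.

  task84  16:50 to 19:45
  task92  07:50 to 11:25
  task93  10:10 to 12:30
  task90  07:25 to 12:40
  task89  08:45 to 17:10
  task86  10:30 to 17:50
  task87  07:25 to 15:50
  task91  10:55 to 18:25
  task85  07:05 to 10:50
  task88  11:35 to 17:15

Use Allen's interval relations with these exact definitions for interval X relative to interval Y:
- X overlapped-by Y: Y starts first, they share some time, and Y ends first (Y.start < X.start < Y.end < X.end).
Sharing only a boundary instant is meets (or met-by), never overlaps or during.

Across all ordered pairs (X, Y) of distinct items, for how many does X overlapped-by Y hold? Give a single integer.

29

Checking all 90 ordered pairs for relation 'overlapped-by'; matching pairs in alphabetical order:
(task84, task86): task84 overlapped-by task86 ✓
(task84, task88): task84 overlapped-by task88 ✓
(task84, task89): task84 overlapped-by task89 ✓
(task84, task91): task84 overlapped-by task91 ✓
(task86, task85): task86 overlapped-by task85 ✓
(task86, task87): task86 overlapped-by task87 ✓
(task86, task89): task86 overlapped-by task89 ✓
(task86, task90): task86 overlapped-by task90 ✓
(task86, task92): task86 overlapped-by task92 ✓
(task86, task93): task86 overlapped-by task93 ✓
(task87, task85): task87 overlapped-by task85 ✓
(task88, task87): task88 overlapped-by task87 ✓
(task88, task89): task88 overlapped-by task89 ✓
(task88, task90): task88 overlapped-by task90 ✓
(task88, task93): task88 overlapped-by task93 ✓
(task89, task85): task89 overlapped-by task85 ✓
(task89, task87): task89 overlapped-by task87 ✓
(task89, task90): task89 overlapped-by task90 ✓
(task89, task92): task89 overlapped-by task92 ✓
(task90, task85): task90 overlapped-by task85 ✓
(task91, task86): task91 overlapped-by task86 ✓
(task91, task87): task91 overlapped-by task87 ✓
(task91, task89): task91 overlapped-by task89 ✓
(task91, task90): task91 overlapped-by task90 ✓
... plus 5 further pairs not listed.
Count: 29.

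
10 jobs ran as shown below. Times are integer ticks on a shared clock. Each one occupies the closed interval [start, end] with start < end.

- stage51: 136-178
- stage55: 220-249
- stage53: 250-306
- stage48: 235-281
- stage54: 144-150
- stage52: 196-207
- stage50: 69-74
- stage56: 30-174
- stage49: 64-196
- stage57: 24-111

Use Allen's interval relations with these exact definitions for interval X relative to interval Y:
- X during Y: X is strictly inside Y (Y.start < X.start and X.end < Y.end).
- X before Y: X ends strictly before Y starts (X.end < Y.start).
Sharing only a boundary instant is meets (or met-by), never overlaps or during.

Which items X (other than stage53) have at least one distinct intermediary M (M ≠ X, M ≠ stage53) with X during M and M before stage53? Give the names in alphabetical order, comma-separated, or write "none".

Target stage53 = [250, 306].
Intermediaries M with M before stage53: stage49, stage50, stage51, stage52, stage54, stage55, stage56, stage57.
Via stage49 — items with X during stage49: stage50, stage51, stage54.
Via stage50 — items with X during stage50: none.
Via stage51 — items with X during stage51: stage54.
Via stage52 — items with X during stage52: none.
Via stage54 — items with X during stage54: none.
Via stage55 — items with X during stage55: none.
Via stage56 — items with X during stage56: stage50, stage54.
Via stage57 — items with X during stage57: stage50.
Union: stage50, stage51, stage54.

stage50, stage51, stage54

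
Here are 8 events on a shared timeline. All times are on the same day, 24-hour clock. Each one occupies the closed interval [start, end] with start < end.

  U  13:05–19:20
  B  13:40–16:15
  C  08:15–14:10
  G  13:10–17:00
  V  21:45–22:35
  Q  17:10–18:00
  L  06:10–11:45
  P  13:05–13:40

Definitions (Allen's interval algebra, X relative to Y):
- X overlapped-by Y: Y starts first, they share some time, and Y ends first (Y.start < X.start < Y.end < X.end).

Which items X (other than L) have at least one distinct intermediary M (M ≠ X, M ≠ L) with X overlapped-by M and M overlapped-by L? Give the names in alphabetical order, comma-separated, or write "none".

Target L = [06:10, 11:45].
Intermediaries M with M overlapped-by L: C.
Via C — items with X overlapped-by C: B, G, U.
Union: B, G, U.

B, G, U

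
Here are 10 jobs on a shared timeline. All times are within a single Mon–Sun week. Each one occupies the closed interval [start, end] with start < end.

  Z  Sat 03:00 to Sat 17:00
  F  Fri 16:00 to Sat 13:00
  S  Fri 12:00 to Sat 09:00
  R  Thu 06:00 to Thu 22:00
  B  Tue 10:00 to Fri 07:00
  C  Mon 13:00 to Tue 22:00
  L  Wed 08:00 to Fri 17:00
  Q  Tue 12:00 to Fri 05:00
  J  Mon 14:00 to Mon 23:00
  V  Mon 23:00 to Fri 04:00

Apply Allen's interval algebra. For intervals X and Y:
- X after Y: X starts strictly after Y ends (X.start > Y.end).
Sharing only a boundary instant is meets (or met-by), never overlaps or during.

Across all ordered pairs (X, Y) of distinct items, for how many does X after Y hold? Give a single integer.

25

Checking all 90 ordered pairs for relation 'after'; matching pairs in alphabetical order:
(B, J): B after J ✓
(F, B): F after B ✓
(F, C): F after C ✓
(F, J): F after J ✓
(F, Q): F after Q ✓
(F, R): F after R ✓
(F, V): F after V ✓
(L, C): L after C ✓
(L, J): L after J ✓
(Q, J): Q after J ✓
(R, C): R after C ✓
(R, J): R after J ✓
(S, B): S after B ✓
(S, C): S after C ✓
(S, J): S after J ✓
(S, Q): S after Q ✓
(S, R): S after R ✓
(S, V): S after V ✓
(Z, B): Z after B ✓
(Z, C): Z after C ✓
(Z, J): Z after J ✓
(Z, L): Z after L ✓
(Z, Q): Z after Q ✓
(Z, R): Z after R ✓
... plus 1 further pairs not listed.
Count: 25.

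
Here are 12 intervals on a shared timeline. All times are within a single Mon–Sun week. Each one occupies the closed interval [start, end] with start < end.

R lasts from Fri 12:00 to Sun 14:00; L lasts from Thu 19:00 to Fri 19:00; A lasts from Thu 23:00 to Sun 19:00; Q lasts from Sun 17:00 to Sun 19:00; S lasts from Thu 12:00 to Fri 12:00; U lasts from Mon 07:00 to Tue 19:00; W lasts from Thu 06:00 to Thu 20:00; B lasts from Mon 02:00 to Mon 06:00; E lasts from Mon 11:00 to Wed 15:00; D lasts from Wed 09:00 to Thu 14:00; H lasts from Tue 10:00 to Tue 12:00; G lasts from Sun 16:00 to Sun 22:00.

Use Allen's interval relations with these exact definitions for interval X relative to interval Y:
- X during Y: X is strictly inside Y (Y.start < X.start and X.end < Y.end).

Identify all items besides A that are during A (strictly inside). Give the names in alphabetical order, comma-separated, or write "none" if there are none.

R

Target A = [Thu 23:00, Sun 19:00].
B [Mon 02:00, Mon 06:00] → before → no.
D [Wed 09:00, Thu 14:00] → before → no.
E [Mon 11:00, Wed 15:00] → before → no.
G [Sun 16:00, Sun 22:00] → overlapped-by → no.
H [Tue 10:00, Tue 12:00] → before → no.
L [Thu 19:00, Fri 19:00] → overlaps → no.
Q [Sun 17:00, Sun 19:00] → finishes → no.
R [Fri 12:00, Sun 14:00] → during → yes.
S [Thu 12:00, Fri 12:00] → overlaps → no.
U [Mon 07:00, Tue 19:00] → before → no.
W [Thu 06:00, Thu 20:00] → before → no.
Result: R.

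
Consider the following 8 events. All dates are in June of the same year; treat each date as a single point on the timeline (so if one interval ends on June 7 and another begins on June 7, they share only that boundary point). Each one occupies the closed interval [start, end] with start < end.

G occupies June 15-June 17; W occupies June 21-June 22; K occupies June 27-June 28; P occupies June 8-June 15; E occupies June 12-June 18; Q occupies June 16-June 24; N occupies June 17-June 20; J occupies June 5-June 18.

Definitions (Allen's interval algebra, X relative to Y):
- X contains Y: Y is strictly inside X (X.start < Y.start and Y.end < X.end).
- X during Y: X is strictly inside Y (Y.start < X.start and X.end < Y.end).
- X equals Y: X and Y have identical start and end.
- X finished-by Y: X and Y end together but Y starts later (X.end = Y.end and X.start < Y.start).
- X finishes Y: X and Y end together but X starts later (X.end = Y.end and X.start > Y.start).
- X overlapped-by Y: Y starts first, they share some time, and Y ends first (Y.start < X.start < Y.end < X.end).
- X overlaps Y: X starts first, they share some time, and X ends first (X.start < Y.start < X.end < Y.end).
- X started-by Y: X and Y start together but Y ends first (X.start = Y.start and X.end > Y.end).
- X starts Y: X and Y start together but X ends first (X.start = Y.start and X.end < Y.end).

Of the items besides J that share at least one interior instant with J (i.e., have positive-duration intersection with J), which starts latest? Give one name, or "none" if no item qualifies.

Target J = [June 5, June 18].
E [June 12, June 18] → finishes → candidate.
G [June 15, June 17] → during → candidate.
K [June 27, June 28] → after → excluded.
N [June 17, June 20] → overlapped-by → candidate.
P [June 8, June 15] → during → candidate.
Q [June 16, June 24] → overlapped-by → candidate.
W [June 21, June 22] → after → excluded.
Among candidates, latest start is June 17 → N.

N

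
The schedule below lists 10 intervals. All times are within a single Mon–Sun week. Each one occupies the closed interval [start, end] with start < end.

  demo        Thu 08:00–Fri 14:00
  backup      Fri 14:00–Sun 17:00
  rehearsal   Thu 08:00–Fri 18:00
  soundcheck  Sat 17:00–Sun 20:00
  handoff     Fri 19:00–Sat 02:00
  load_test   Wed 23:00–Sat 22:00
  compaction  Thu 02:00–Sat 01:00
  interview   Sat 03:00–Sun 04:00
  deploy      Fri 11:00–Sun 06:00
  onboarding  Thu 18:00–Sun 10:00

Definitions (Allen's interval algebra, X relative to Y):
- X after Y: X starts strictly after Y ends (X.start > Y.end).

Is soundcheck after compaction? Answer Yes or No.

Yes

soundcheck = [Sat 17:00, Sun 20:00], compaction = [Thu 02:00, Sat 01:00].
Actual relation of soundcheck to compaction: after.
Asked whether 'after' holds → Yes.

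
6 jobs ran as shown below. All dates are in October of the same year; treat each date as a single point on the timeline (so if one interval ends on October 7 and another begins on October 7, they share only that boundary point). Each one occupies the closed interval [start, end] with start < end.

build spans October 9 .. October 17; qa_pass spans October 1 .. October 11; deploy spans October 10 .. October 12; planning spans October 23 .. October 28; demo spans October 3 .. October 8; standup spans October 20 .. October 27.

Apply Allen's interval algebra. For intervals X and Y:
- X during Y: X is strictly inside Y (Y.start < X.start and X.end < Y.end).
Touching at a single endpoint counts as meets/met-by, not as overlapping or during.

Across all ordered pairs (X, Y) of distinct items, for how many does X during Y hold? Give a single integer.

2

Checking all 30 ordered pairs for relation 'during'; matching pairs in alphabetical order:
(demo, qa_pass): demo during qa_pass ✓
(deploy, build): deploy during build ✓
Count: 2.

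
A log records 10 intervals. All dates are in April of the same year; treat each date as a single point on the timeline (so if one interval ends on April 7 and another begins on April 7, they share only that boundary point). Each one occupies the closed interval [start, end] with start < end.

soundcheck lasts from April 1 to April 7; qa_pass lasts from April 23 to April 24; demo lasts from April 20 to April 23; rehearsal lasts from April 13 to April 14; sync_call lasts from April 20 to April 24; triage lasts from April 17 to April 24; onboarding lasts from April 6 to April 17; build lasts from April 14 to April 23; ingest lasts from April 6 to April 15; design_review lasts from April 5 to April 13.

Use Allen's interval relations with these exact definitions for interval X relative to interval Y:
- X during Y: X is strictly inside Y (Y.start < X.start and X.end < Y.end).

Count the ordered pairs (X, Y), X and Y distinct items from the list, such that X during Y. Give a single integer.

3

Checking all 90 ordered pairs for relation 'during'; matching pairs in alphabetical order:
(demo, triage): demo during triage ✓
(rehearsal, ingest): rehearsal during ingest ✓
(rehearsal, onboarding): rehearsal during onboarding ✓
Count: 3.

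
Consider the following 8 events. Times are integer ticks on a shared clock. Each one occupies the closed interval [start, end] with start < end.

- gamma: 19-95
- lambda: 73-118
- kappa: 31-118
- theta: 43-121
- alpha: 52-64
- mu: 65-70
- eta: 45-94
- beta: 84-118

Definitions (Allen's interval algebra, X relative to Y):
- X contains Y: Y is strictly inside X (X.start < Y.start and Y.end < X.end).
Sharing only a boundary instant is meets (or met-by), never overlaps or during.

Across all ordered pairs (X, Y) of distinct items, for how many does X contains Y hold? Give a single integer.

Checking all 56 ordered pairs for relation 'contains'; matching pairs in alphabetical order:
(eta, alpha): eta contains alpha ✓
(eta, mu): eta contains mu ✓
(gamma, alpha): gamma contains alpha ✓
(gamma, eta): gamma contains eta ✓
(gamma, mu): gamma contains mu ✓
(kappa, alpha): kappa contains alpha ✓
(kappa, eta): kappa contains eta ✓
(kappa, mu): kappa contains mu ✓
(theta, alpha): theta contains alpha ✓
(theta, beta): theta contains beta ✓
(theta, eta): theta contains eta ✓
(theta, lambda): theta contains lambda ✓
(theta, mu): theta contains mu ✓
Count: 13.

13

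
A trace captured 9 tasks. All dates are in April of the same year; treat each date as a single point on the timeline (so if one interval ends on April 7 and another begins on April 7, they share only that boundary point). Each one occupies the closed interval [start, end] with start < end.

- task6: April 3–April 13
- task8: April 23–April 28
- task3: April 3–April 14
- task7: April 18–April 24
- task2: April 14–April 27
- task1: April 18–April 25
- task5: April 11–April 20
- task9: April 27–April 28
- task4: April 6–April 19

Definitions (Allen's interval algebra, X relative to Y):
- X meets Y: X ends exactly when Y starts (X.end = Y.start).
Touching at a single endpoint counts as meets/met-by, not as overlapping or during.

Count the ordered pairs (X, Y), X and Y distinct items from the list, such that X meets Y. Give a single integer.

Checking all 72 ordered pairs for relation 'meets'; matching pairs in alphabetical order:
(task2, task9): task2 meets task9 ✓
(task3, task2): task3 meets task2 ✓
Count: 2.

2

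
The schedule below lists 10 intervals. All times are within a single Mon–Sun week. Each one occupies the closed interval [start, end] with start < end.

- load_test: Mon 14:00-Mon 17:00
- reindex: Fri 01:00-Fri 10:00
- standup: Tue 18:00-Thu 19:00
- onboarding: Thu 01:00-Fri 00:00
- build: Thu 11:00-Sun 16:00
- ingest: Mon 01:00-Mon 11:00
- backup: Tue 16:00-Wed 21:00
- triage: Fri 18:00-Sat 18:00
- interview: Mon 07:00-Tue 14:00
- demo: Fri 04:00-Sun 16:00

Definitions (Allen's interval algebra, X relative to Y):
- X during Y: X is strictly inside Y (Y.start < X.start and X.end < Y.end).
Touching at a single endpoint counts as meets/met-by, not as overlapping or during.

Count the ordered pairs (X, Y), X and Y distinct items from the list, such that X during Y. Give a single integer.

Checking all 90 ordered pairs for relation 'during'; matching pairs in alphabetical order:
(load_test, interview): load_test during interview ✓
(reindex, build): reindex during build ✓
(triage, build): triage during build ✓
(triage, demo): triage during demo ✓
Count: 4.

4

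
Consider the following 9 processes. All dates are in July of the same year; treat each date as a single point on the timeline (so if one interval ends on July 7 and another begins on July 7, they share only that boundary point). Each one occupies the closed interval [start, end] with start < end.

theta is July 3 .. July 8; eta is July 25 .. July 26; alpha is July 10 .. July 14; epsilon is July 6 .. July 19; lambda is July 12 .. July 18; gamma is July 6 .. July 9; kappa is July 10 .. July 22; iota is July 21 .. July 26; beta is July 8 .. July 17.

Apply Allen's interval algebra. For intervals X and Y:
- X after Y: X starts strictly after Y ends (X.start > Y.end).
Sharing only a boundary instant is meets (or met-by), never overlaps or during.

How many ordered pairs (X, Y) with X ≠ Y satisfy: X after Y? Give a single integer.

Checking all 72 ordered pairs for relation 'after'; matching pairs in alphabetical order:
(alpha, gamma): alpha after gamma ✓
(alpha, theta): alpha after theta ✓
(eta, alpha): eta after alpha ✓
(eta, beta): eta after beta ✓
(eta, epsilon): eta after epsilon ✓
(eta, gamma): eta after gamma ✓
(eta, kappa): eta after kappa ✓
(eta, lambda): eta after lambda ✓
(eta, theta): eta after theta ✓
(iota, alpha): iota after alpha ✓
(iota, beta): iota after beta ✓
(iota, epsilon): iota after epsilon ✓
(iota, gamma): iota after gamma ✓
(iota, lambda): iota after lambda ✓
(iota, theta): iota after theta ✓
(kappa, gamma): kappa after gamma ✓
(kappa, theta): kappa after theta ✓
(lambda, gamma): lambda after gamma ✓
(lambda, theta): lambda after theta ✓
Count: 19.

19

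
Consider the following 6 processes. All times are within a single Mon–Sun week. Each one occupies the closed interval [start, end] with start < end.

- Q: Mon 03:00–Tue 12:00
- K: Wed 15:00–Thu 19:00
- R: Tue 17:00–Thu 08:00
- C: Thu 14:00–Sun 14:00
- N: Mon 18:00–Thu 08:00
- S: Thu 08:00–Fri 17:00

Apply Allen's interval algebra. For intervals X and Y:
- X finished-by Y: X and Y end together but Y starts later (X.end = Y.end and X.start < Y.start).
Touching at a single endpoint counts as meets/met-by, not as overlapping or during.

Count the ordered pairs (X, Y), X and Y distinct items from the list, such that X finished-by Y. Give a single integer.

1

Checking all 30 ordered pairs for relation 'finished-by'; matching pairs in alphabetical order:
(N, R): N finished-by R ✓
Count: 1.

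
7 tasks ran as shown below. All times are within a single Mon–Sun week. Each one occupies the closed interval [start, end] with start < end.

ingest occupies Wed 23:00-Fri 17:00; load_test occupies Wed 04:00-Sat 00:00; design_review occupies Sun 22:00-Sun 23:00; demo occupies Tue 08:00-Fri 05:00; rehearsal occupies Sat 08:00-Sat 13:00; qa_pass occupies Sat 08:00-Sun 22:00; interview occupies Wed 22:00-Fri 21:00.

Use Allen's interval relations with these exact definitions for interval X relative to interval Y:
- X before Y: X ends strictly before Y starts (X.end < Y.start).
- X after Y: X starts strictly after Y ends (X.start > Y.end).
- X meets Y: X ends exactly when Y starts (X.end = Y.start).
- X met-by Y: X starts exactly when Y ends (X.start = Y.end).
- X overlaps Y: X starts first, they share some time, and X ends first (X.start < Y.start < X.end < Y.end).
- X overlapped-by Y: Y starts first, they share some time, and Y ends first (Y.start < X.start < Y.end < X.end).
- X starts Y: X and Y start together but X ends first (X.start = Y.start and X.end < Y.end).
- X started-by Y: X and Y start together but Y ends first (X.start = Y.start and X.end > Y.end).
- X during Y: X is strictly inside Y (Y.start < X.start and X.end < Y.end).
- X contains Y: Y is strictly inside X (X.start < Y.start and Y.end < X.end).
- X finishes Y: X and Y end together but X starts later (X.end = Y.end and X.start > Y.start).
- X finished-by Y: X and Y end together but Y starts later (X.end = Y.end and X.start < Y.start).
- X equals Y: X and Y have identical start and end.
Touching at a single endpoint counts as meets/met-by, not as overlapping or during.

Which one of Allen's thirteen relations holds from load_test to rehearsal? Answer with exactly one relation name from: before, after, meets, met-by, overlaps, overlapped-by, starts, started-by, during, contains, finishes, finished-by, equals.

load_test = [Wed 04:00, Sat 00:00]; rehearsal = [Sat 08:00, Sat 13:00].
Compare endpoints: load_test.start < rehearsal.start, load_test.start < rehearsal.end, load_test.end < rehearsal.start, load_test.end < rehearsal.end.
That pattern is 'before'.

before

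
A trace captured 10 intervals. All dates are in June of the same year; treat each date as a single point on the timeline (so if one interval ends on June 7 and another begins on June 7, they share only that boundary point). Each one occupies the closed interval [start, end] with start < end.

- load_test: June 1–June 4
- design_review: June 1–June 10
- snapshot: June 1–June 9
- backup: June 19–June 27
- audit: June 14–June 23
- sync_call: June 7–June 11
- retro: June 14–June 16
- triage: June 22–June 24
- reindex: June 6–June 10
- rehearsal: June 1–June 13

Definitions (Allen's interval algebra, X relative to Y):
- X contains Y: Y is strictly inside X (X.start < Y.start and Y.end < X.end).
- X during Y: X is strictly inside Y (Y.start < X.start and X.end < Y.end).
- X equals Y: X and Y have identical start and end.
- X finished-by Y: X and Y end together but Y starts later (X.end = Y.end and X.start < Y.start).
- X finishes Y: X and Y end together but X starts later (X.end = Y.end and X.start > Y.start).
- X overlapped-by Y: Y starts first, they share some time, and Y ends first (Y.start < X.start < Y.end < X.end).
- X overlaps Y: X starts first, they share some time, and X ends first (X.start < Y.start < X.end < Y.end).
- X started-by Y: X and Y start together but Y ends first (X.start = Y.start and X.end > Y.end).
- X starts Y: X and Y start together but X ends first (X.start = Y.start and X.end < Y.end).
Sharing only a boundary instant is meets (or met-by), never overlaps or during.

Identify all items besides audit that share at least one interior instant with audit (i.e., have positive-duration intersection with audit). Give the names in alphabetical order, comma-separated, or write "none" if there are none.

backup, retro, triage

Target audit = [June 14, June 23].
backup [June 19, June 27] → overlapped-by → yes.
design_review [June 1, June 10] → before → no.
load_test [June 1, June 4] → before → no.
rehearsal [June 1, June 13] → before → no.
reindex [June 6, June 10] → before → no.
retro [June 14, June 16] → starts → yes.
snapshot [June 1, June 9] → before → no.
sync_call [June 7, June 11] → before → no.
triage [June 22, June 24] → overlapped-by → yes.
Result: backup, retro, triage.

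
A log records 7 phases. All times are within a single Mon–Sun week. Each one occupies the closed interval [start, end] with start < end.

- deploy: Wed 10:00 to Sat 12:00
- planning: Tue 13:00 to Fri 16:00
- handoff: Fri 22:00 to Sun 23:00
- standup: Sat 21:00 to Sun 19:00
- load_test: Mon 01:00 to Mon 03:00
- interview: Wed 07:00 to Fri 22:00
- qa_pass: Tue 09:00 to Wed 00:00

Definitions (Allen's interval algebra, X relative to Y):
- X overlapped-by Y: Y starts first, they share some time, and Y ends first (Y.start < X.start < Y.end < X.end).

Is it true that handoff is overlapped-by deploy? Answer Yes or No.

handoff = [Fri 22:00, Sun 23:00], deploy = [Wed 10:00, Sat 12:00].
Actual relation of handoff to deploy: overlapped-by.
Asked whether 'overlapped-by' holds → Yes.

Yes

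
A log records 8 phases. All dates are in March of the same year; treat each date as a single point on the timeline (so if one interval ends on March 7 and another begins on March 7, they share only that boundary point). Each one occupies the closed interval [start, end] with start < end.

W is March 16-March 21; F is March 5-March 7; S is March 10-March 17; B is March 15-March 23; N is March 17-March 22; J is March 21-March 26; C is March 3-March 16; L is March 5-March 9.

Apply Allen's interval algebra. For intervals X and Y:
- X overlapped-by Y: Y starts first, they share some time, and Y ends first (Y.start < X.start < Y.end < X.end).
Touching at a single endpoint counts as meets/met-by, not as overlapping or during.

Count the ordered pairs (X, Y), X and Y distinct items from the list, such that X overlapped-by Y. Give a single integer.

Checking all 56 ordered pairs for relation 'overlapped-by'; matching pairs in alphabetical order:
(B, C): B overlapped-by C ✓
(B, S): B overlapped-by S ✓
(J, B): J overlapped-by B ✓
(J, N): J overlapped-by N ✓
(N, W): N overlapped-by W ✓
(S, C): S overlapped-by C ✓
(W, S): W overlapped-by S ✓
Count: 7.

7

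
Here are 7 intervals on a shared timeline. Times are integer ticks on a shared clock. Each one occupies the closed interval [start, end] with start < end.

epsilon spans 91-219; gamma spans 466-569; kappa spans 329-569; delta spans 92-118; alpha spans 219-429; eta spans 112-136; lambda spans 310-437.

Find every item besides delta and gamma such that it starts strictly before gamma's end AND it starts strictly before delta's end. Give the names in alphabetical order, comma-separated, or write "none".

Conditions: its start is strictly before gamma's end (X.start < 569) AND its start is strictly before delta's end (X.start < 118).
alpha: start 219 < 569? ✓; start 219 < 118? ✗ → no.
epsilon: start 91 < 569? ✓; start 91 < 118? ✓ → yes.
eta: start 112 < 569? ✓; start 112 < 118? ✓ → yes.
kappa: start 329 < 569? ✓; start 329 < 118? ✗ → no.
lambda: start 310 < 569? ✓; start 310 < 118? ✗ → no.
Result: epsilon, eta.

epsilon, eta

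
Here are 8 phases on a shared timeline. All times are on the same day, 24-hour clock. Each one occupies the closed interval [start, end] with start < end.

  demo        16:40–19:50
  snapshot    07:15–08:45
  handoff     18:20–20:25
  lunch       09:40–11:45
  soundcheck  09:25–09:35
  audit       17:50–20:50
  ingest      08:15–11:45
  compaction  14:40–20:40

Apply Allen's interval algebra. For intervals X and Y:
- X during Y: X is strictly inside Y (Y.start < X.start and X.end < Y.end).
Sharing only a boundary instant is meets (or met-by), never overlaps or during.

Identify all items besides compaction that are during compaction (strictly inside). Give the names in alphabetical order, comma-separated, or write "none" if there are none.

demo, handoff

Target compaction = [14:40, 20:40].
audit [17:50, 20:50] → overlapped-by → no.
demo [16:40, 19:50] → during → yes.
handoff [18:20, 20:25] → during → yes.
ingest [08:15, 11:45] → before → no.
lunch [09:40, 11:45] → before → no.
snapshot [07:15, 08:45] → before → no.
soundcheck [09:25, 09:35] → before → no.
Result: demo, handoff.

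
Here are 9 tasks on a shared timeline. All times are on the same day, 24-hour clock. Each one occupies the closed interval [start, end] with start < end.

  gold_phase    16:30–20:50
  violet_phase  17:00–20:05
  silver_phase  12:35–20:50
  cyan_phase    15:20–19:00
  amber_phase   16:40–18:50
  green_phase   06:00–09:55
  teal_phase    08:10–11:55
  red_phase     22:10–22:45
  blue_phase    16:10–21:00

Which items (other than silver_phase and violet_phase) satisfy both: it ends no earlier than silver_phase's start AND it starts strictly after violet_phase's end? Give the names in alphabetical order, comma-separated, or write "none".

Conditions: its end is no earlier than silver_phase's start (X.end >= 12:35) AND its start is strictly after violet_phase's end (X.start > 20:05).
amber_phase: end 18:50 >= 12:35? ✓; start 16:40 > 20:05? ✗ → no.
blue_phase: end 21:00 >= 12:35? ✓; start 16:10 > 20:05? ✗ → no.
cyan_phase: end 19:00 >= 12:35? ✓; start 15:20 > 20:05? ✗ → no.
gold_phase: end 20:50 >= 12:35? ✓; start 16:30 > 20:05? ✗ → no.
green_phase: end 09:55 >= 12:35? ✗; start 06:00 > 20:05? ✗ → no.
red_phase: end 22:45 >= 12:35? ✓; start 22:10 > 20:05? ✓ → yes.
teal_phase: end 11:55 >= 12:35? ✗; start 08:10 > 20:05? ✗ → no.
Result: red_phase.

red_phase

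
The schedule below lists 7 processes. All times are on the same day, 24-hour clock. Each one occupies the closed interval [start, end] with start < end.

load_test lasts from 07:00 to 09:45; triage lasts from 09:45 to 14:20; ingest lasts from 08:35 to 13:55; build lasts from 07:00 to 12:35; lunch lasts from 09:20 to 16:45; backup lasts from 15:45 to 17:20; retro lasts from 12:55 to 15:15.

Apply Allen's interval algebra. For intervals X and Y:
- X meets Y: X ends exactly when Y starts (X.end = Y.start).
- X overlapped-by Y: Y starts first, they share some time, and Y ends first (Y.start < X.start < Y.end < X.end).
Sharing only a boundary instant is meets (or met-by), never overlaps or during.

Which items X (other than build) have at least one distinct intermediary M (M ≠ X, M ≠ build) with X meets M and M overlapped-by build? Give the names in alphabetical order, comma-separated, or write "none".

Target build = [07:00, 12:35].
Intermediaries M with M overlapped-by build: ingest, lunch, triage.
Via ingest — items with X meets ingest: none.
Via lunch — items with X meets lunch: none.
Via triage — items with X meets triage: load_test.
Union: load_test.

load_test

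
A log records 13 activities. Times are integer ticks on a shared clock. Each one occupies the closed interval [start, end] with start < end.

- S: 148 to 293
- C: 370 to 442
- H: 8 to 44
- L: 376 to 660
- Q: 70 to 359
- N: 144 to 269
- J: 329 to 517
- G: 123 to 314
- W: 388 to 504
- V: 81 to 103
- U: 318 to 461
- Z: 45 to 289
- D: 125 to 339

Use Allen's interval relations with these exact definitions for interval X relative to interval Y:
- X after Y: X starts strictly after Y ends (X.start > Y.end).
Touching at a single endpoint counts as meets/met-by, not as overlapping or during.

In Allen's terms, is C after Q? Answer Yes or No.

C = [370, 442], Q = [70, 359].
Actual relation of C to Q: after.
Asked whether 'after' holds → Yes.

Yes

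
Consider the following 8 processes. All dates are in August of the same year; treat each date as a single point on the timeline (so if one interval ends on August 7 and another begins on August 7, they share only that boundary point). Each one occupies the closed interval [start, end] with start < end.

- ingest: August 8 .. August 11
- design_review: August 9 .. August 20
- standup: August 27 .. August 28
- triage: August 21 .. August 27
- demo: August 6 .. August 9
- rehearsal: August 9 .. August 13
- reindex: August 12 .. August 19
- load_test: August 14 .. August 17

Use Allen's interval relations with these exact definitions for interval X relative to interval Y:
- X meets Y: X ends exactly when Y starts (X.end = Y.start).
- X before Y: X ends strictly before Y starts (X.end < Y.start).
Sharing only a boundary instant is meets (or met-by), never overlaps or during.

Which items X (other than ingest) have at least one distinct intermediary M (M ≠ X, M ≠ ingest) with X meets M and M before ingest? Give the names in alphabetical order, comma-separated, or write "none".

Target ingest = [August 8, August 11].
Intermediaries M with M before ingest: none.
Union: none.

none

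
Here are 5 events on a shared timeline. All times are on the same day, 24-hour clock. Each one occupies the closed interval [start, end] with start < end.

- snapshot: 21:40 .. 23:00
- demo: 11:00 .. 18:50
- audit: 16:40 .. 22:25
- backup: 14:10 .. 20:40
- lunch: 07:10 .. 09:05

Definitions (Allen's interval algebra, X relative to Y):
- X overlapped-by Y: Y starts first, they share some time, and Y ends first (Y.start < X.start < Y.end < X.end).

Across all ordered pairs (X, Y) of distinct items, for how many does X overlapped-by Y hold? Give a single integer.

4

Checking all 20 ordered pairs for relation 'overlapped-by'; matching pairs in alphabetical order:
(audit, backup): audit overlapped-by backup ✓
(audit, demo): audit overlapped-by demo ✓
(backup, demo): backup overlapped-by demo ✓
(snapshot, audit): snapshot overlapped-by audit ✓
Count: 4.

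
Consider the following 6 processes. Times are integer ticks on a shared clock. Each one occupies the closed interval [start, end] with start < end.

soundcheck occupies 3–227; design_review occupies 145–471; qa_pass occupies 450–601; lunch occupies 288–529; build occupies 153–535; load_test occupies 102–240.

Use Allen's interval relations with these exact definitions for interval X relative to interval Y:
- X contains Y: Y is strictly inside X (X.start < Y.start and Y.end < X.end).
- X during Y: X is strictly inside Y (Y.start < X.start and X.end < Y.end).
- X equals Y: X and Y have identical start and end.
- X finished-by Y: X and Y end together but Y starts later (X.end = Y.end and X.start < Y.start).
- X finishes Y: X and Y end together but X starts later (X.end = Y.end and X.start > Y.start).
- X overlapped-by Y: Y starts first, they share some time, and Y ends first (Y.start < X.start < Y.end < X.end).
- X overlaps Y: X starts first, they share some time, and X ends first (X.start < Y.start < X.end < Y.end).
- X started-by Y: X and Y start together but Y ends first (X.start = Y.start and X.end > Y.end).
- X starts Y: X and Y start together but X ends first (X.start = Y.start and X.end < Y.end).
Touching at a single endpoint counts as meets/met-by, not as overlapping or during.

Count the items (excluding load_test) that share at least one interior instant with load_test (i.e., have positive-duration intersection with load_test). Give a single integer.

Target load_test = [102, 240].
build [153, 535] → overlapped-by → counts.
design_review [145, 471] → overlapped-by → counts.
lunch [288, 529] → after → no.
qa_pass [450, 601] → after → no.
soundcheck [3, 227] → overlaps → counts.
Total: 3.

3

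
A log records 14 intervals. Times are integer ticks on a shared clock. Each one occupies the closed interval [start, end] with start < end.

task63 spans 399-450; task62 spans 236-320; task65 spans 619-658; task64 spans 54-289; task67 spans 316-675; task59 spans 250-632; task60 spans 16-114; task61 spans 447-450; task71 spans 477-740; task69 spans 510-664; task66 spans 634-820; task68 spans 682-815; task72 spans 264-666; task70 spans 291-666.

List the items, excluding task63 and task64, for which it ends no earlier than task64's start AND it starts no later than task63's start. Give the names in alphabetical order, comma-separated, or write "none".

task59, task60, task62, task67, task70, task72

Conditions: its end is no earlier than task64's start (X.end >= 54) AND its start is no later than task63's start (X.start <= 399).
task59: end 632 >= 54? ✓; start 250 <= 399? ✓ → yes.
task60: end 114 >= 54? ✓; start 16 <= 399? ✓ → yes.
task61: end 450 >= 54? ✓; start 447 <= 399? ✗ → no.
task62: end 320 >= 54? ✓; start 236 <= 399? ✓ → yes.
task65: end 658 >= 54? ✓; start 619 <= 399? ✗ → no.
task66: end 820 >= 54? ✓; start 634 <= 399? ✗ → no.
task67: end 675 >= 54? ✓; start 316 <= 399? ✓ → yes.
task68: end 815 >= 54? ✓; start 682 <= 399? ✗ → no.
task69: end 664 >= 54? ✓; start 510 <= 399? ✗ → no.
task70: end 666 >= 54? ✓; start 291 <= 399? ✓ → yes.
task71: end 740 >= 54? ✓; start 477 <= 399? ✗ → no.
task72: end 666 >= 54? ✓; start 264 <= 399? ✓ → yes.
Result: task59, task60, task62, task67, task70, task72.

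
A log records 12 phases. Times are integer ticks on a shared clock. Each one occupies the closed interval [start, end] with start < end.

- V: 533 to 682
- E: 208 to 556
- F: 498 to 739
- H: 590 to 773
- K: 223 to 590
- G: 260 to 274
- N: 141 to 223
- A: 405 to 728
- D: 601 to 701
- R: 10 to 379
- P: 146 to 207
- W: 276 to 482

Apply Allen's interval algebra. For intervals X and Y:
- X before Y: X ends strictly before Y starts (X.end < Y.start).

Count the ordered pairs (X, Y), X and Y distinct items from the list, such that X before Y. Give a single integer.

34

Checking all 132 ordered pairs for relation 'before'; matching pairs in alphabetical order:
(E, D): E before D ✓
(E, H): E before H ✓
(G, A): G before A ✓
(G, D): G before D ✓
(G, F): G before F ✓
(G, H): G before H ✓
(G, V): G before V ✓
(G, W): G before W ✓
(K, D): K before D ✓
(N, A): N before A ✓
(N, D): N before D ✓
(N, F): N before F ✓
(N, G): N before G ✓
(N, H): N before H ✓
(N, V): N before V ✓
(N, W): N before W ✓
(P, A): P before A ✓
(P, D): P before D ✓
(P, E): P before E ✓
(P, F): P before F ✓
(P, G): P before G ✓
(P, H): P before H ✓
(P, K): P before K ✓
(P, V): P before V ✓
... plus 10 further pairs not listed.
Count: 34.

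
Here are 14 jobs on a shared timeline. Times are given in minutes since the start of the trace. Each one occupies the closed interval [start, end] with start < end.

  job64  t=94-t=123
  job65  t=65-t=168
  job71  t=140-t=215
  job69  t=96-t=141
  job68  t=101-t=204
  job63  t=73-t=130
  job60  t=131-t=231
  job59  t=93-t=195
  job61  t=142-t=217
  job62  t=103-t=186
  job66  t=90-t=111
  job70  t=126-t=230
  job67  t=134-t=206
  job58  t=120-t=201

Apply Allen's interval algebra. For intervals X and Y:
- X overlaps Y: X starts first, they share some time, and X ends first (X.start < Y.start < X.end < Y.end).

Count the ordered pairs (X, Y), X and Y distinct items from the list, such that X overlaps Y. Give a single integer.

58

Checking all 182 ordered pairs for relation 'overlaps'; matching pairs in alphabetical order:
(job58, job60): job58 overlaps job60 ✓
(job58, job61): job58 overlaps job61 ✓
(job58, job67): job58 overlaps job67 ✓
(job58, job70): job58 overlaps job70 ✓
(job58, job71): job58 overlaps job71 ✓
(job59, job58): job59 overlaps job58 ✓
(job59, job60): job59 overlaps job60 ✓
(job59, job61): job59 overlaps job61 ✓
(job59, job67): job59 overlaps job67 ✓
(job59, job68): job59 overlaps job68 ✓
(job59, job70): job59 overlaps job70 ✓
(job59, job71): job59 overlaps job71 ✓
(job62, job58): job62 overlaps job58 ✓
(job62, job60): job62 overlaps job60 ✓
(job62, job61): job62 overlaps job61 ✓
(job62, job67): job62 overlaps job67 ✓
(job62, job70): job62 overlaps job70 ✓
(job62, job71): job62 overlaps job71 ✓
(job63, job58): job63 overlaps job58 ✓
(job63, job59): job63 overlaps job59 ✓
(job63, job62): job63 overlaps job62 ✓
(job63, job68): job63 overlaps job68 ✓
(job63, job69): job63 overlaps job69 ✓
(job63, job70): job63 overlaps job70 ✓
... plus 34 further pairs not listed.
Count: 58.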